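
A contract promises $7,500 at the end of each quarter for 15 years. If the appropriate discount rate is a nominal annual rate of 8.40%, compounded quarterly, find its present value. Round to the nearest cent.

With 4 periods per year: i = 0.021, n = 60.
Annuity factor a(60|0.021) = 33.934319; PV = 7500 × 33.934319 = 254,507.3947

$254,507.39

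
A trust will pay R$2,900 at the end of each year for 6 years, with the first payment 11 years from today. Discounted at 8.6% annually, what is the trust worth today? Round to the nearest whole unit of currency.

Value one period before first payment (t=10): 2900 × [1 − (1+0.086)^(−6)] / 0.086 = 2900 × 4.539925 = 13,165.7828
Discount back 10 years: 13,165.7828 × (1+0.086)^(−10) = 13,165.7828 × 0.438230 = 5,769.6363

R$5,770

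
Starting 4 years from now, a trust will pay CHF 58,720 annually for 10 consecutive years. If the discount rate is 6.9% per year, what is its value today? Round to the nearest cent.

Value one period before first payment (t=3): 58720 × [1 − (1+0.069)^(−10)] / 0.069 = 58720 × 7.056163 = 414,337.9090
Discount back 3 years: 414,337.9090 × (1+0.069)^(−3) = 414,337.9090 × 0.818591 = 339,173.2199

CHF 339,173.22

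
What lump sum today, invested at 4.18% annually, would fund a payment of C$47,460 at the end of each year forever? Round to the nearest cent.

C$1,135,406.70

PV = PMT / i = 47460 / 0.0418 = 1,135,406.6986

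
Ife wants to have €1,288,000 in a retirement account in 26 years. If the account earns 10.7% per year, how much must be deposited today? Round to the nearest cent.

PV = 1,288,000 / (1 + 0.107)^26 = 1,288,000 / 14.055236 = 91,638.4469

€91,638.45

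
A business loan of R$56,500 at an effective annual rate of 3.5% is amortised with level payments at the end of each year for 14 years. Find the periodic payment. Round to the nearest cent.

R$5,173.75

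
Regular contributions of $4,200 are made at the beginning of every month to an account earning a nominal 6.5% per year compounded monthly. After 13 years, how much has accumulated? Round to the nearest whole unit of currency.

i = 0.065/12 = 0.00541667 per month; n = 13·12 = 156.
FV = 4200 × [(1+0.00541667)^156 − 1] / 0.00541667 × (1+i) = 4200 × 245.508894 = 1,031,137.3534
(Beginning-of-period payments → annuity-due factor ×(1+i).)

$1,031,137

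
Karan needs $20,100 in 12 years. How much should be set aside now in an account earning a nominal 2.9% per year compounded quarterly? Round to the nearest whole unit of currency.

$14,210

Periodic rate i = 0.029/4 = 0.00725; n = 12 × 4 = 48 periods.
PV = 20,100 / (1 + 0.00725)^48 = 20,100 / 1.414455 = 14,210.4165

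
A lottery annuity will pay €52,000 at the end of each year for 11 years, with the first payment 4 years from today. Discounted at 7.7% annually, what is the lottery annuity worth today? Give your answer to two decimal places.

€301,534.67

Value one period before first payment (t=3): 52000 × [1 − (1+0.077)^(−11)] / 0.077 = 52000 × 7.244043 = 376,690.2416
Discount back 3 years: 376,690.2416 × (1+0.077)^(−3) = 376,690.2416 × 0.800484 = 301,534.6741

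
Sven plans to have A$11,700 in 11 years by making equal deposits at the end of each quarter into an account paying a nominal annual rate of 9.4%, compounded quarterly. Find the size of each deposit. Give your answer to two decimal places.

A$154.57

Periodic rate i = 0.094/4 = 0.0235; n = 11 × 4 = 44 periods.
PMT = 11700 / ( [(1+0.0235)^44 − 1] / 0.0235 ) = 11700 / 75.695789 = 154.5661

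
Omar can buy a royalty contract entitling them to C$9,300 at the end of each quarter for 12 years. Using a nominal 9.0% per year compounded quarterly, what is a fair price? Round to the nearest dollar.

C$271,277

i = 0.09/4 = 0.0225 per quarter; n = 12·4 = 48.
PV = 9300 × [1 − (1+0.0225)^(−48)] / 0.0225 = 9300 × 29.169548 = 271,276.7942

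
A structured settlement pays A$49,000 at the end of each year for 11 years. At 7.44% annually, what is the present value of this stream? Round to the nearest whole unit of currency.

A$359,515

PV = 49000 × [1 − (1+0.0744)^(−11)] / 0.0744 = 49000 × 7.337049 = 359,515.4180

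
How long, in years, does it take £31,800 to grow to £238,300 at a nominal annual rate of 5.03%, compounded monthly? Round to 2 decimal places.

Periodic rate i = 0.0503/12 = 0.00419167.
n = ln(238300/31800) / ln(1+0.00419167) = ln(7.49371) / 0.004183 = 481.4988 months
= 481.4988/12 years

40.12 years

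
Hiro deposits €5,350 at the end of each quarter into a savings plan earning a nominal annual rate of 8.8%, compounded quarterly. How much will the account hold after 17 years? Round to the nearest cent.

€824,869.24

With 4 periods per year: i = 0.022, n = 68.
FV = 5350 × [(1+0.022)^68 − 1] / 0.022 = 5350 × 154.181167 = 824,869.2421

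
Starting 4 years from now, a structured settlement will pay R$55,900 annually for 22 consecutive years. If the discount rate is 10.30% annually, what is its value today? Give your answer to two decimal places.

R$357,640.73

Value one period before first payment (t=3): 55900 × [1 − (1+0.103)^(−22)] / 0.103 = 55900 × 8.585423 = 479,925.1463
Discount back 3 years: 479,925.1463 × (1+0.103)^(−3) = 479,925.1463 × 0.745201 = 357,640.7267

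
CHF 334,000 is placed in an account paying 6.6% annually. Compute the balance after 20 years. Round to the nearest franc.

FV = PV·(1+i)^n = 334,000 × 3.590410 = 1,199,197.0752

CHF 1,199,197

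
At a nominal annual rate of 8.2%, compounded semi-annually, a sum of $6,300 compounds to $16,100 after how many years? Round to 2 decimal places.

11.68 years

Periodic rate i = 0.082/2 = 0.041.
n = ln(16100/6300) / ln(1+0.041) = ln(2.55556) / 0.040182 = 23.3506 half-years
= 23.3506/2 years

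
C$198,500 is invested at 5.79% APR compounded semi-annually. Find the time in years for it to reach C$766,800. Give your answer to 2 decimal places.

23.68 years

Periodic rate i = 0.0579/2 = 0.02895.
(1+i)^n = 766800/198500 = 3.86297, so n = ln 3.86297 / ln 1.02895 = 47.3543 half-years
= 47.3543/2 years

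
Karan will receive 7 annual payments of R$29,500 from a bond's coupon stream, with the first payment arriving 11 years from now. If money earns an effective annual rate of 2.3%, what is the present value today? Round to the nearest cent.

R$150,352.35

PV at t=10 (ordinary 7-year annuity): 29500 × a(7|0.023) = 29500 × 6.398005 = 188,741.1331
Discount back 10 years: 188,741.1331 × (1+0.023)^(−10) = 188,741.1331 × 0.796606 = 150,352.3502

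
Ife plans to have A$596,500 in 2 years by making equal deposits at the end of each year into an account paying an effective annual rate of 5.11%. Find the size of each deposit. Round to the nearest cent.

A$290,819.56

PMT = 596500 / ( [(1+0.0511)^2 − 1] / 0.0511 ) = 596500 / 2.051100 = 290,819.5602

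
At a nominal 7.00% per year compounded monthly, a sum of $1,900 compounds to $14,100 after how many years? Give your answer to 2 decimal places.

Periodic rate i = 0.07/12 = 0.00583333.
(1+i)^n = 14100/1900 = 7.42105, so n = ln 7.42105 / ln 1.00583 = 344.5991 months
= 344.5991/12 years

28.72 years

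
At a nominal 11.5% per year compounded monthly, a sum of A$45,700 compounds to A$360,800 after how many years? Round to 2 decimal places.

Periodic rate i = 0.115/12 = 0.00958333.
n = ln(360800/45700) / ln(1+0.00958333) = ln(7.89497) / 0.009538 = 216.6376 months
= 216.6376/12 years

18.05 years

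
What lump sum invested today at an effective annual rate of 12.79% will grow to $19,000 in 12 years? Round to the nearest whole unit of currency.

Discount factor = (1+0.1279)^(−12) = 0.235914; PV = 19,000 × 0.235914 = 4,482.3570

$4,482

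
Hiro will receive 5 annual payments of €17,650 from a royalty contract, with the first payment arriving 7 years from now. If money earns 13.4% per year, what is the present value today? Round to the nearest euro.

€28,910

Value one period before first payment (t=6): 17650 × [1 − (1+0.134)^(−5)] / 0.134 = 17650 × 3.483174 = 61,478.0133
Discount back 6 years: 61,478.0133 × (1+0.134)^(−6) = 61,478.0133 × 0.470242 = 28,909.5610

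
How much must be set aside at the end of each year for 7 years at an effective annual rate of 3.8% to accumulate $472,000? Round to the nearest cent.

$60,123.52

FV-annuity factor = 7.850505; PMT = 472000 / 7.850505 = 60,123.5217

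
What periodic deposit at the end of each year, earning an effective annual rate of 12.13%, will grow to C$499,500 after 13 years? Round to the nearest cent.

FV-annuity factor = 28.275314; PMT = 499500 / 28.275314 = 17,665.5862

C$17,665.59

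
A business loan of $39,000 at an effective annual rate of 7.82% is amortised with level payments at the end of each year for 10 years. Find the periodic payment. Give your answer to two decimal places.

PMT = 39000 / ( [1 − (1+0.0782)^(−10)] / 0.0782 ) = 39000 / 6.764903 = 5,765.0498

$5,765.05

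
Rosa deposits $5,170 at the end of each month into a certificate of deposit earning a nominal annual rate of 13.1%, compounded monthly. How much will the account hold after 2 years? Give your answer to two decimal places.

$140,978.96

With 12 periods per year: i = 0.0109167, n = 24.
FV = PMT · [(1+i)^n − 1] / i = 5170 · 27.268657 = 140,978.9552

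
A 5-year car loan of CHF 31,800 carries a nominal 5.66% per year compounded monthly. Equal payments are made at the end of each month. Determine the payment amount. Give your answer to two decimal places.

CHF 609.77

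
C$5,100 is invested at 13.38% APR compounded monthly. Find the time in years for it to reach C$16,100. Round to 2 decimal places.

8.64 years

Periodic rate i = 0.1338/12 = 0.01115.
n = ln(16100/5100) / ln(1+0.01115) = ln(3.15686) / 0.011088 = 103.6750 months
= 103.6750/12 years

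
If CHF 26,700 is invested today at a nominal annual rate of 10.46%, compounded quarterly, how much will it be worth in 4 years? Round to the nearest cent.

CHF 40,353.84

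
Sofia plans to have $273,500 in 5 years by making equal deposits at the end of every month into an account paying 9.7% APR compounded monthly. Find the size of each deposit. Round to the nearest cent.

With 12 periods per year: i = 0.00808333, n = 60.
FV-annuity factor = 76.826156; PMT = 273500 / 76.826156 = 3,559.9855

$3,559.99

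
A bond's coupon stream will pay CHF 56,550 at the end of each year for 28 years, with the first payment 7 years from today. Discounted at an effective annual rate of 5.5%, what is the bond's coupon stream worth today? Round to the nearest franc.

PV at t=6 (ordinary 28-year annuity): 56550 × a(28|0.055) = 56550 × 14.121422 = 798,566.3982
PV₀ = 798,566.3982 / (1+0.055)^6 = 798,566.3982 / 1.378843 = 579,156.9527

CHF 579,157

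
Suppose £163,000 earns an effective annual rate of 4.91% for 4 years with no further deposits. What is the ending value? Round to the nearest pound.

163,000 × (1+0.0491)^4 = 163,000 × 1.211344 = 197,449.0973

£197,449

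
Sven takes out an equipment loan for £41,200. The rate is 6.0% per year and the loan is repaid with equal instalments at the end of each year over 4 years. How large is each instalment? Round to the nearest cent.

£11,889.97

Annuity-PV factor = 3.465106; PMT = 41200 / 3.465106 = 11,889.9695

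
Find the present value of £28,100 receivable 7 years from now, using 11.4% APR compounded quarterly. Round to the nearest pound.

Periodic rate i = 0.114/4 = 0.0285; n = 7 × 4 = 28 periods.
Discount factor = (1+0.0285)^(−28) = 0.455281; PV = 28,100 × 0.455281 = 12,793.4015

£12,793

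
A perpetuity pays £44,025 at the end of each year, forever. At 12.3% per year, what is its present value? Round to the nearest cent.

PV = C/r = 44025/0.123 = 357,926.8293

£357,926.83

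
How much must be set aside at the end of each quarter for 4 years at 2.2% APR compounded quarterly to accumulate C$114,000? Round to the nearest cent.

i = 0.022/4 = 0.0055 per quarter; n = 4·4 = 16.
FV-annuity factor = 16.677247; PMT = 114000 / 16.677247 = 6,835.6607

C$6,835.66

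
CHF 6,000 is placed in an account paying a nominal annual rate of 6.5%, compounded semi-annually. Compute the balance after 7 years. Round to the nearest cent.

CHF 9,388.84

Periodic rate i = 0.065/2 = 0.0325; n = 7 × 2 = 14 periods.
6,000 × (1+0.0325)^14 = 6,000 × 1.564807 = 9,388.8434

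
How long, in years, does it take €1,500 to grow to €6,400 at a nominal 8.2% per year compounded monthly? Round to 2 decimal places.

17.75 years

Periodic rate i = 0.082/12 = 0.00683333.
n = ln(6400/1500) / ln(1+0.00683333) = ln(4.26667) / 0.006810 = 213.0416 months
= 213.0416/12 years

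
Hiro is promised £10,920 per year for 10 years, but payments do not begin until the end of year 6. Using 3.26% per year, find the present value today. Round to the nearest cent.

£78,302.82

PV at t=5 (ordinary 10-year annuity): 10920 × a(10|0.0326) = 10920 × 8.418125 = 91,925.9256
Discount back 5 years: 91,925.9256 × (1+0.0326)^(−5) = 91,925.9256 × 0.851803 = 78,302.8209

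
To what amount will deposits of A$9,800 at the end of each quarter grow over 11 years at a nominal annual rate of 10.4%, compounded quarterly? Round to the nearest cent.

A$789,179.09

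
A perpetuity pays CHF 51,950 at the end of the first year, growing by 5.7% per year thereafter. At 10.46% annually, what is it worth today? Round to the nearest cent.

CHF 1,091,386.55

PV = PMT / (i − g) = 51950 / (0.1046 − 0.057) = 51950 / 0.047600 = 1,091,386.5546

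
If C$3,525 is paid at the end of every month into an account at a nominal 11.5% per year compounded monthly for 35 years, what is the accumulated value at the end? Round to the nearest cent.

C$19,832,340.26

With 12 periods per year: i = 0.00958333, n = 420.
FV = PMT · [(1+i)^n − 1] / i = 3525 · 5626.195819 = 19,832,340.2625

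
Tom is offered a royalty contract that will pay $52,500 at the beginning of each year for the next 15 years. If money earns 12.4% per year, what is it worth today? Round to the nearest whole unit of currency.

Annuity factor a(15|0.124) × (1+i) = 7.494696; PV = 52500 × 7.494696 = 393,471.5278
(Beginning-of-period payments → annuity-due factor ×(1+i).)

$393,472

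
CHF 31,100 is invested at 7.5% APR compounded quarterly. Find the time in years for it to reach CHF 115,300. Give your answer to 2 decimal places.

17.63 years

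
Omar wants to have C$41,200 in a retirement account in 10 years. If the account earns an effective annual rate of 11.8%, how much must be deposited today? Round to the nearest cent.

C$13,504.52

PV = FV·(1+i)^(−n) = 41,200 × 0.327780 = 13,504.5209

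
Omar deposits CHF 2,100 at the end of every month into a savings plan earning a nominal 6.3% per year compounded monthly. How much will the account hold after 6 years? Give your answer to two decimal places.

CHF 183,168.26

Periodic rate i = 0.063/12 = 0.00525; n = 6 × 12 = 72 periods.
Accumulation factor s(72|0.00525) = 87.222981; FV = 2100 × 87.222981 = 183,168.2606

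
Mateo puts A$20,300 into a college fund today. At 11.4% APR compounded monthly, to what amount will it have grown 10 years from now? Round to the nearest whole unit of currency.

With 12 periods per year: i = 0.0095, n = 120.
FV = PV·(1+i)^n = 20,300 × 3.109989 = 63,132.7681

A$63,133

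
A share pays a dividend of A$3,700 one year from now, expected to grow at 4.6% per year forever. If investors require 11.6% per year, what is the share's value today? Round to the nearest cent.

PV = D₁/(r − g) = 3700/(0.116 − 0.046) = 52,857.1429

A$52,857.14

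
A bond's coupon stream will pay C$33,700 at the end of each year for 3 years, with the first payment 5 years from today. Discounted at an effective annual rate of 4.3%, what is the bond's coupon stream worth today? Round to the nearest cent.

C$78,578.16

Value one period before first payment (t=4): 33700 × [1 − (1+0.043)^(−3)] / 0.043 = 33700 × 2.759365 = 92,990.6103
Discount back 4 years: 92,990.6103 × (1+0.043)^(−4) = 92,990.6103 × 0.845012 = 78,578.1616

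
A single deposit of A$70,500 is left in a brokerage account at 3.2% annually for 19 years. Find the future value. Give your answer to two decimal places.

FV = 70,500 × (1 + 0.032)^19 = 128,263.5824

A$128,263.58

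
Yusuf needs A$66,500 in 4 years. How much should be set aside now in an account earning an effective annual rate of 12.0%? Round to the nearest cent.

Discount factor = (1+0.12)^(−4) = 0.635518; PV = 66,500 × 0.635518 = 42,261.9522

A$42,261.95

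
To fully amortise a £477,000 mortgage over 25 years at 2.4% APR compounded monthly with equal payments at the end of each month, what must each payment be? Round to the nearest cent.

£2,115.96

i = 0.024/12 = 0.002 per month; n = 25·12 = 300.
Annuity-PV factor = 225.429708; PMT = 477000 / 225.429708 = 2,115.9589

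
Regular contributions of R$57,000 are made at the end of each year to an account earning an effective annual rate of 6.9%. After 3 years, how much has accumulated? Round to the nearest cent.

FV = PMT · [(1+i)^n − 1] / i = 57000 · 3.211761 = 183,070.3770

R$183,070.38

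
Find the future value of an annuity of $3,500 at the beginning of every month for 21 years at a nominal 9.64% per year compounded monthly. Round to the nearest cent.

With 12 periods per year: i = 0.00803333, n = 252.
FV = PMT · [(1+i)^n − 1] / i × (1+i) = 3500 · 816.955520 = 2,859,344.3203
(Beginning-of-period payments → annuity-due factor ×(1+i).)

$2,859,344.32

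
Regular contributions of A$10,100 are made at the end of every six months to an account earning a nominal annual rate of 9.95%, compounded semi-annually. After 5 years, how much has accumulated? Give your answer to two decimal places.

Periodic rate i = 0.0995/2 = 0.04975; n = 5 × 2 = 10 periods.
FV = PMT · [(1+i)^n − 1] / i = 10100 · 12.563225 = 126,888.5756

A$126,888.58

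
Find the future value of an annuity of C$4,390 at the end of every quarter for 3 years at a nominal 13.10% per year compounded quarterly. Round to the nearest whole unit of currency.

With 4 periods per year: i = 0.03275, n = 12.
Accumulation factor s(12|0.03275) = 14.415798; FV = 4390 × 14.415798 = 63,285.3543

C$63,285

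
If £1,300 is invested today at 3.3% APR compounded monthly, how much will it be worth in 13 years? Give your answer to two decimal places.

£1,995.26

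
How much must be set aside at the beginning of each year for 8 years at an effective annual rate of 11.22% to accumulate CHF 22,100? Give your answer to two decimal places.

CHF 1,662.13

FV-annuity factor × (1+i) = 13.296169; PMT = 22100 / 13.296169 = 1,662.1329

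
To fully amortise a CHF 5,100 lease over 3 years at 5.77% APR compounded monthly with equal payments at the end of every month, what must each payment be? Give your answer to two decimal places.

i = 0.0577/12 = 0.00480833 per month; n = 3·12 = 36.
Annuity-PV factor = 32.983888; PMT = 5100 / 32.983888 = 154.6209

CHF 154.62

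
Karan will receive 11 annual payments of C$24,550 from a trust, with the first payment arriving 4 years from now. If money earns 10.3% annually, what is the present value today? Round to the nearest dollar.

Value one period before first payment (t=3): 24550 × [1 − (1+0.103)^(−11)] / 0.103 = 24550 × 6.406319 = 157,275.1348
PV₀ = 157,275.1348 / (1+0.103)^3 = 157,275.1348 / 1.341920 = 117,201.5968

C$117,202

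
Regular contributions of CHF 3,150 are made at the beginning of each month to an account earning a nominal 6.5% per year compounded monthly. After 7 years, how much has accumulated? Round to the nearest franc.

Periodic rate i = 0.065/12 = 0.00541667; n = 7 × 12 = 84 periods.
Accumulation factor s(84|0.00541667) × (1+i) = 106.587639; FV = 3150 × 106.587639 = 335,751.0642
(Beginning-of-period payments → annuity-due factor ×(1+i).)

CHF 335,751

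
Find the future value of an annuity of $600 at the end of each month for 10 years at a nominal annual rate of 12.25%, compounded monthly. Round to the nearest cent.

With 12 periods per year: i = 0.0102083, n = 120.
FV = 600 × [(1+0.0102083)^120 − 1] / 0.0102083 = 600 × 233.445595 = 140,067.3569

$140,067.36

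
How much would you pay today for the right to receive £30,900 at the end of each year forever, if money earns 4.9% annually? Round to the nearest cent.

£630,612.24

PV = C/r = 30900/0.049 = 630,612.2449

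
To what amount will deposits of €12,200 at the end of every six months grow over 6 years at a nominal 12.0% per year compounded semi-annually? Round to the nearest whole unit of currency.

With 2 periods per year: i = 0.06, n = 12.
Accumulation factor s(12|0.06) = 16.869941; FV = 12200 × 16.869941 = 205,813.2826

€205,813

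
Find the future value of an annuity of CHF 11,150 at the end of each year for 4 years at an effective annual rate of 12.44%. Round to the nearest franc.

Accumulation factor s(4|0.1244) = 4.810227; FV = 11150 × 4.810227 = 53,634.0263

CHF 53,634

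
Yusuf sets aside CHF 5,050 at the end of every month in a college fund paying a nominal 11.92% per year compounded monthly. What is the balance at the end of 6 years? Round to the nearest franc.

CHF 527,400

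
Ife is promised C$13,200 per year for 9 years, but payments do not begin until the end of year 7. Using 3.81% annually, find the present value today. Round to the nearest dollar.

C$79,106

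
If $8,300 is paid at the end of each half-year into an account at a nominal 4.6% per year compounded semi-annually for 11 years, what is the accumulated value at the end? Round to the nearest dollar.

With 2 periods per year: i = 0.023, n = 22.
Accumulation factor s(22|0.023) = 28.224538; FV = 8300 × 28.224538 = 234,263.6617

$234,264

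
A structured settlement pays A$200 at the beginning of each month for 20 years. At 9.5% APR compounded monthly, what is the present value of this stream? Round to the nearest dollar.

i = 0.095/12 = 0.00791667 per month; n = 20·12 = 240.
PV = PMT · [1 − (1+i)^(−n)] / i × (1+i) = 200 · 108.130345 = 21,626.0689
(Beginning-of-period payments → annuity-due factor ×(1+i).)

A$21,626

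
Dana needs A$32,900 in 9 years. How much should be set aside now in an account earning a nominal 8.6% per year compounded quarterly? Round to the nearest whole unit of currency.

i = 0.086/4 = 0.0215 per quarter; n = 9·4 = 36.
PV = FV·(1+i)^(−n) = 32,900 × 0.464963 = 15,297.2915

A$15,297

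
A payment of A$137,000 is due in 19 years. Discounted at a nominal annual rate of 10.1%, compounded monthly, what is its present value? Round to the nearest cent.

A$20,267.36

Periodic rate i = 0.101/12 = 0.00841667; n = 19 × 12 = 228 periods.
PV = 137,000 / (1 + 0.00841667)^228 = 137,000 / 6.759637 = 20,267.3595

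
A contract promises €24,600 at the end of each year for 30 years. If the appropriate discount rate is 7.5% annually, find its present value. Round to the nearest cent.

€290,535.50

PV = PMT · [1 − (1+i)^(−n)] / i = 24600 · 11.810386 = 290,535.5021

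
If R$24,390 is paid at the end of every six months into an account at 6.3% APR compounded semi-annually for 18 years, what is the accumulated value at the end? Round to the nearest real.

R$1,590,510

i = 0.063/2 = 0.0315 per half-year; n = 18·2 = 36.
Accumulation factor s(36|0.0315) = 65.211558; FV = 24390 × 65.211558 = 1,590,509.8912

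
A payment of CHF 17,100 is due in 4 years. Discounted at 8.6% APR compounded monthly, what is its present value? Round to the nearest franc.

With 12 periods per year: i = 0.00716667, n = 48.
Discount factor = (1+0.00716667)^(−48) = 0.709799; PV = 17,100 × 0.709799 = 12,137.5660

CHF 12,138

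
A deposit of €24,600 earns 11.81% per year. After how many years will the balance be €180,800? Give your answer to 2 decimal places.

(1+i)^n = 180800/24600 = 7.34959, so n = ln 7.34959 / ln 1.1181 = 17.8682 years

17.87 years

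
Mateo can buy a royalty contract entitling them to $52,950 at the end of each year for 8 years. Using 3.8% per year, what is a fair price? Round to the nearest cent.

$359,461.52

PV = PMT · [1 − (1+i)^(−n)] / i = 52950 · 6.788697 = 359,461.5244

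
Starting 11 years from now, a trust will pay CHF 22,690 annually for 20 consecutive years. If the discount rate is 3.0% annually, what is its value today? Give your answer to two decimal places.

PV at t=10 (ordinary 20-year annuity): 22690 × a(20|0.03) = 22690 × 14.877475 = 337,569.9046
Discount back 10 years: 337,569.9046 × (1+0.03)^(−10) = 337,569.9046 × 0.744094 = 251,183.7119

CHF 251,183.71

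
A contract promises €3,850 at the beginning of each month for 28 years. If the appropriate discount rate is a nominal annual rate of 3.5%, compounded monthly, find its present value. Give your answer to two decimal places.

€826,285.18

With 12 periods per year: i = 0.00291667, n = 336.
PV = PMT · [1 − (1+i)^(−n)] / i × (1+i) = 3850 · 214.619528 = 826,285.1844
(Beginning-of-period payments → annuity-due factor ×(1+i).)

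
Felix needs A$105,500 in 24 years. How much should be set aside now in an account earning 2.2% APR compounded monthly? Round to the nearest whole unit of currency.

A$62,252

Periodic rate i = 0.022/12 = 0.00183333; n = 24 × 12 = 288 periods.
PV = 105,500 / (1 + 0.00183333)^288 = 105,500 / 1.694718 = 62,252.2303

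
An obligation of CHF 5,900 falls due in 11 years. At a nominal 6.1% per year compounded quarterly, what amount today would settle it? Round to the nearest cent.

CHF 3,031.38

Periodic rate i = 0.061/4 = 0.01525; n = 11 × 4 = 44 periods.
Discount factor = (1+0.01525)^(−44) = 0.513793; PV = 5,900 × 0.513793 = 3,031.3780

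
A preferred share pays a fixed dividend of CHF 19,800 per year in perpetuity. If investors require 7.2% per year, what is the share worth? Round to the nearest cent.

CHF 275,000.00

PV = C/r = 19800/0.072 = 275,000.0000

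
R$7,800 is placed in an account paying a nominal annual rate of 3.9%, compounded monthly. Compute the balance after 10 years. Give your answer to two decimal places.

R$11,513.17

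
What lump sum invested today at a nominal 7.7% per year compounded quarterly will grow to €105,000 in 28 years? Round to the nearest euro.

€12,409

i = 0.077/4 = 0.01925 per quarter; n = 28·4 = 112.
PV = FV·(1+i)^(−n) = 105,000 × 0.118184 = 12,409.3389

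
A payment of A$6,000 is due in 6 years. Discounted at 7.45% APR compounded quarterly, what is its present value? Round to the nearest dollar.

i = 0.0745/4 = 0.018625 per quarter; n = 6·4 = 24.
PV = 6,000 / (1 + 0.018625)^24 = 6,000 / 1.557198 = 3,853.0737

A$3,853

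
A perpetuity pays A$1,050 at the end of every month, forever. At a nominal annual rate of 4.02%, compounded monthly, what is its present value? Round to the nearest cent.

A$313,432.84

Periodic rate i = 0.0402/12 = 0.00335.
PV = C/r = 1050/0.00335 = 313,432.8358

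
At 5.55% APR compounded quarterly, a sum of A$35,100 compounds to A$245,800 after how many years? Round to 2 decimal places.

Periodic rate i = 0.0555/4 = 0.013875.
(1+i)^n = 245800/35100 = 7.00285, so n = ln 7.00285 / ln 1.01388 = 141.2460 quarters
= 141.2460/4 years

35.31 years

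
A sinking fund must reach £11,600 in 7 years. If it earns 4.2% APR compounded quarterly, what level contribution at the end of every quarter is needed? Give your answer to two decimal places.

£358.52

With 4 periods per year: i = 0.0105, n = 28.
PMT = 11600 / ( [(1+0.0105)^28 − 1] / 0.0105 ) = 11600 / 32.355126 = 358.5212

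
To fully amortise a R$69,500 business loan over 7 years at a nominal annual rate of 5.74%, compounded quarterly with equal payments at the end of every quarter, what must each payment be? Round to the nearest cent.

R$3,031.64

Periodic rate i = 0.0574/4 = 0.01435; n = 7 × 4 = 28 periods.
Annuity-PV factor = 22.924876; PMT = 69500 / 22.924876 = 3,031.6413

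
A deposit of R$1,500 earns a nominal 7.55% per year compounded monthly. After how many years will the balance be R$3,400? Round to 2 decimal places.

Periodic rate i = 0.0755/12 = 0.00629167.
(1+i)^n = 3400/1500 = 2.26667, so n = ln 2.26667 / ln 1.00629 = 130.4713 months
= 130.4713/12 years

10.87 years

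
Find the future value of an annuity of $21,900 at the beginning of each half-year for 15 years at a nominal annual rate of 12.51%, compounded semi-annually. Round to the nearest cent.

With 2 periods per year: i = 0.06255, n = 30.
Accumulation factor s(30|0.06255) × (1+i) = 87.871215; FV = 21900 × 87.871215 = 1,924,379.6048
(annuity-due: payments at period start, so ×(1+i).)

$1,924,379.60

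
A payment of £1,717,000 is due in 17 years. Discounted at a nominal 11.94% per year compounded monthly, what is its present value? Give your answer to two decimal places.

£227,822.23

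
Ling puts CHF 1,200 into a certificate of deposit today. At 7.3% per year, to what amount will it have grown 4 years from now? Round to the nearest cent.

FV = 1,200 × (1 + 0.073)^4 = 1,590.6702

CHF 1,590.67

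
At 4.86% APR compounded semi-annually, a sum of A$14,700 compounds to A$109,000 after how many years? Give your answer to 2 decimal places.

41.72 years

Periodic rate i = 0.0486/2 = 0.0243.
n = ln(109000/14700) / ln(1+0.0243) = ln(7.41497) / 0.024009 = 83.4463 half-years
= 83.4463/2 years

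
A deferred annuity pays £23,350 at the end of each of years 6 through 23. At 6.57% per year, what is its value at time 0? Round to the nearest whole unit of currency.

£176,305

PV at t=5 (ordinary 18-year annuity): 23350 × a(18|0.0657) = 23350 × 10.378918 = 242,347.7350
PV₀ = 242,347.7350 / (1+0.0657)^5 = 242,347.7350 / 1.374595 = 176,304.7999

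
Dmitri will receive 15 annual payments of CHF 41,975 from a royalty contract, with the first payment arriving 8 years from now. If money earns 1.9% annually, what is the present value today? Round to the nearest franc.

CHF 476,326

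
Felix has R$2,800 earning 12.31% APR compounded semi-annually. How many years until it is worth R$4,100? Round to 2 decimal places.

3.19 years

Periodic rate i = 0.1231/2 = 0.06155.
n = ln(4100/2800) / ln(1+0.06155) = ln(1.46429) / 0.059730 = 6.3848 half-years
= 6.3848/2 years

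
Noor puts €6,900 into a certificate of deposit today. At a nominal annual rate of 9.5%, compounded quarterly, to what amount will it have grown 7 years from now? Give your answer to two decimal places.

€13,313.08

i = 0.095/4 = 0.02375 per quarter; n = 7·4 = 28.
6,900 × (1+0.02375)^28 = 6,900 × 1.929433 = 13,313.0850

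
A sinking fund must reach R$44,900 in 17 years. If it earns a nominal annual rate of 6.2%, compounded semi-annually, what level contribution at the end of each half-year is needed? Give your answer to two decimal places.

R$763.29

i = 0.062/2 = 0.031 per half-year; n = 17·2 = 34.
FV-annuity factor = 58.824013; PMT = 44900 / 58.824013 = 763.2937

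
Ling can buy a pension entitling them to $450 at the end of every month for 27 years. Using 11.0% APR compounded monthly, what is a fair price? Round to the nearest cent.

$46,538.08

Periodic rate i = 0.11/12 = 0.00916667; n = 27 × 12 = 324 periods.
PV = PMT · [1 − (1+i)^(−n)] / i = 450 · 103.417947 = 46,538.0760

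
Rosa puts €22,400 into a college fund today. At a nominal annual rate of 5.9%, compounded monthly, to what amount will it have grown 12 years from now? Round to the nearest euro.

€45,392

Periodic rate i = 0.059/12 = 0.00491667; n = 12 × 12 = 144 periods.
FV = 22,400 × (1 + 0.00491667)^144 = 45,391.5581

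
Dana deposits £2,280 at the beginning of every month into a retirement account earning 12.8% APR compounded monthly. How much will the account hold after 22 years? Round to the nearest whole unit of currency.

£3,340,372

i = 0.128/12 = 0.0106667 per month; n = 22·12 = 264.
FV = PMT · [(1+i)^n − 1] / i × (1+i) = 2280 · 1465.075335 = 3,340,371.7649
(annuity-due: payments at period start, so ×(1+i).)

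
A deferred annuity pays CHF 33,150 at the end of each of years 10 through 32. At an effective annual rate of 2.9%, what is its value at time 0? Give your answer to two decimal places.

CHF 425,861.95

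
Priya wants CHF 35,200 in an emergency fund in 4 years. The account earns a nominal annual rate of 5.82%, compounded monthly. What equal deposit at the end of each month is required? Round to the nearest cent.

With 12 periods per year: i = 0.00485, n = 48.
PMT = 35200 / ( [(1+0.00485)^48 − 1] / 0.00485 ) = 35200 / 53.900825 = 653.0512

CHF 653.05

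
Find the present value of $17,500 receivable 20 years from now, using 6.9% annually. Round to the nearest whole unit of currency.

$4,608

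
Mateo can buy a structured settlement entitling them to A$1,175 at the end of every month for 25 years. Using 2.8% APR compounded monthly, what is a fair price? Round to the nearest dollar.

A$253,301

With 12 periods per year: i = 0.00233333, n = 300.
PV = PMT · [1 − (1+i)^(−n)] / i = 1175 · 215.575550 = 253,301.2710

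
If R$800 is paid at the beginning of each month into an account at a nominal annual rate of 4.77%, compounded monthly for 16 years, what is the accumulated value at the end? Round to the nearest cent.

R$230,727.22

i = 0.0477/12 = 0.003975 per month; n = 16·12 = 192.
FV = PMT · [(1+i)^n − 1] / i × (1+i) = 800 · 288.409020 = 230,727.2158
Payments are at the start of each period, so multiply by (1+i).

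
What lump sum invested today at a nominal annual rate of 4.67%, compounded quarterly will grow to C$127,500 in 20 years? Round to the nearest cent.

C$50,376.59

i = 0.0467/4 = 0.011675 per quarter; n = 20·4 = 80.
Discount factor = (1+0.011675)^(−80) = 0.395110; PV = 127,500 × 0.395110 = 50,376.5869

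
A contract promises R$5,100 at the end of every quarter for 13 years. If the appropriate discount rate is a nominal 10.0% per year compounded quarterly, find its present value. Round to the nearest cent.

R$147,507.71

i = 0.1/4 = 0.025 per quarter; n = 13·4 = 52.
PV = 5100 × [1 − (1+0.025)^(−52)] / 0.025 = 5100 × 28.923081 = 147,507.7117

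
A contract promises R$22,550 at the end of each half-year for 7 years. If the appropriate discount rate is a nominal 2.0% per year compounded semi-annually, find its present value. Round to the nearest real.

i = 0.02/2 = 0.01 per half-year; n = 7·2 = 14.
Annuity factor a(14|0.01) = 13.003703; PV = 22550 × 13.003703 = 293,233.5036

R$293,234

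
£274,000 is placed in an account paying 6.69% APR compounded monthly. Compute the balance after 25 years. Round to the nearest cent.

£1,452,415.44

i = 0.0669/12 = 0.005575 per month; n = 25·12 = 300.
FV = PV·(1+i)^n = 274,000 × 5.300786 = 1,452,415.4368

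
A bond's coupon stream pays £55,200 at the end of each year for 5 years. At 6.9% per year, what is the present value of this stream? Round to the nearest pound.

£226,938

Annuity factor a(5|0.069) = 4.111199; PV = 55200 × 4.111199 = 226,938.1982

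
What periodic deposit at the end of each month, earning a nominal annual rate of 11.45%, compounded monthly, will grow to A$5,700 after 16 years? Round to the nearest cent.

A$10.47

Periodic rate i = 0.1145/12 = 0.00954167; n = 16 × 12 = 192 periods.
PMT = 5700 / ( [(1+0.00954167)^192 − 1] / 0.00954167 ) = 5700 / 544.176663 = 10.4745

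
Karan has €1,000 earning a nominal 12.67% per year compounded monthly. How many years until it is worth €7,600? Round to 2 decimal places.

Periodic rate i = 0.1267/12 = 0.0105583.
n = ln(7600/1000) / ln(1+0.0105583) = ln(7.60000) / 0.010503 = 193.1021 months
= 193.1021/12 years

16.09 years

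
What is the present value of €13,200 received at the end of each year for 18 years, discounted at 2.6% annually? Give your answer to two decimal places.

€187,841.03

PV = PMT · [1 − (1+i)^(−n)] / i = 13200 · 14.230381 = 187,841.0305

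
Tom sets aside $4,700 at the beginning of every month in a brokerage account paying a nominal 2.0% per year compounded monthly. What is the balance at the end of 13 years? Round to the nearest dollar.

$837,946

i = 0.02/12 = 0.00166667 per month; n = 13·12 = 156.
FV = PMT · [(1+i)^n − 1] / i × (1+i) = 4700 · 178.286306 = 837,945.6374
(Beginning-of-period payments → annuity-due factor ×(1+i).)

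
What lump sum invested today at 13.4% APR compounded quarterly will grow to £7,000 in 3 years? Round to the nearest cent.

i = 0.134/4 = 0.0335 per quarter; n = 3·4 = 12.
PV = FV·(1+i)^(−n) = 7,000 × 0.673402 = 4,713.8121

£4,713.81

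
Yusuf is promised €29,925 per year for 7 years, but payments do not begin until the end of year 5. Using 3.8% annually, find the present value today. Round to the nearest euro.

Value one period before first payment (t=4): 29925 × [1 − (1+0.038)^(−7)] / 0.038 = 29925 × 6.046668 = 180,946.5352
Discount back 4 years: 180,946.5352 × (1+0.038)^(−4) = 180,946.5352 × 0.861411 = 155,869.3978

€155,869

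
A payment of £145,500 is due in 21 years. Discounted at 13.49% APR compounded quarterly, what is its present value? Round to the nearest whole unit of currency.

With 4 periods per year: i = 0.033725, n = 84.
PV = 145,500 / (1 + 0.033725)^84 = 145,500 / 16.218909 = 8,971.0102

£8,971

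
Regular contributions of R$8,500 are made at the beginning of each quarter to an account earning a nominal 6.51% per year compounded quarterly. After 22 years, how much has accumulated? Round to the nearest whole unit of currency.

With 4 periods per year: i = 0.016275, n = 88.
FV = PMT · [(1+i)^n − 1] / i × (1+i) = 8500 · 196.067385 = 1,666,572.7705
(Beginning-of-period payments → annuity-due factor ×(1+i).)

R$1,666,573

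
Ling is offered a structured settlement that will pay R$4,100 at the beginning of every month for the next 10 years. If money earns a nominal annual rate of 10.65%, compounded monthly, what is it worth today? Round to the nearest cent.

R$304,647.27

i = 0.1065/12 = 0.008875 per month; n = 10·12 = 120.
Annuity factor a(120|0.008875) × (1+i) = 74.304212; PV = 4100 × 74.304212 = 304,647.2688
(annuity-due: payments at period start, so ×(1+i).)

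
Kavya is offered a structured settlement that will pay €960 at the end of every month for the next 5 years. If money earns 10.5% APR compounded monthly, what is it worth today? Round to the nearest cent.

€44,663.83

Periodic rate i = 0.105/12 = 0.00875; n = 5 × 12 = 60 periods.
PV = 960 × [1 − (1+0.00875)^(−60)] / 0.00875 = 960 × 46.524827 = 44,663.8341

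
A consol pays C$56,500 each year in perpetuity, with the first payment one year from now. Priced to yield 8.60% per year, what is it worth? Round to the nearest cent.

PV = C/r = 56500/0.086 = 656,976.7442

C$656,976.74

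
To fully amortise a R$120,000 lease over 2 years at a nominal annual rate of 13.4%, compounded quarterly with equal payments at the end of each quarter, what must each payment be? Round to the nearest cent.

With 4 periods per year: i = 0.0335, n = 8.
PMT = 120000 / ( [1 − (1+0.0335)^(−8)] / 0.0335 ) = 120000 / 6.917193 = 17,348.0770

R$17,348.08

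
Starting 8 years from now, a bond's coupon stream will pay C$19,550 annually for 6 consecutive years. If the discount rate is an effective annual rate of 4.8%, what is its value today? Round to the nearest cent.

C$71,927.63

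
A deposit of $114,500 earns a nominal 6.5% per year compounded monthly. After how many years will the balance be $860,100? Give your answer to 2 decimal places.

31.11 years

Periodic rate i = 0.065/12 = 0.00541667.
n = ln(860100/114500) / ln(1+0.00541667) = ln(7.51179) / 0.005402 = 373.2794 months
= 373.2794/12 years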